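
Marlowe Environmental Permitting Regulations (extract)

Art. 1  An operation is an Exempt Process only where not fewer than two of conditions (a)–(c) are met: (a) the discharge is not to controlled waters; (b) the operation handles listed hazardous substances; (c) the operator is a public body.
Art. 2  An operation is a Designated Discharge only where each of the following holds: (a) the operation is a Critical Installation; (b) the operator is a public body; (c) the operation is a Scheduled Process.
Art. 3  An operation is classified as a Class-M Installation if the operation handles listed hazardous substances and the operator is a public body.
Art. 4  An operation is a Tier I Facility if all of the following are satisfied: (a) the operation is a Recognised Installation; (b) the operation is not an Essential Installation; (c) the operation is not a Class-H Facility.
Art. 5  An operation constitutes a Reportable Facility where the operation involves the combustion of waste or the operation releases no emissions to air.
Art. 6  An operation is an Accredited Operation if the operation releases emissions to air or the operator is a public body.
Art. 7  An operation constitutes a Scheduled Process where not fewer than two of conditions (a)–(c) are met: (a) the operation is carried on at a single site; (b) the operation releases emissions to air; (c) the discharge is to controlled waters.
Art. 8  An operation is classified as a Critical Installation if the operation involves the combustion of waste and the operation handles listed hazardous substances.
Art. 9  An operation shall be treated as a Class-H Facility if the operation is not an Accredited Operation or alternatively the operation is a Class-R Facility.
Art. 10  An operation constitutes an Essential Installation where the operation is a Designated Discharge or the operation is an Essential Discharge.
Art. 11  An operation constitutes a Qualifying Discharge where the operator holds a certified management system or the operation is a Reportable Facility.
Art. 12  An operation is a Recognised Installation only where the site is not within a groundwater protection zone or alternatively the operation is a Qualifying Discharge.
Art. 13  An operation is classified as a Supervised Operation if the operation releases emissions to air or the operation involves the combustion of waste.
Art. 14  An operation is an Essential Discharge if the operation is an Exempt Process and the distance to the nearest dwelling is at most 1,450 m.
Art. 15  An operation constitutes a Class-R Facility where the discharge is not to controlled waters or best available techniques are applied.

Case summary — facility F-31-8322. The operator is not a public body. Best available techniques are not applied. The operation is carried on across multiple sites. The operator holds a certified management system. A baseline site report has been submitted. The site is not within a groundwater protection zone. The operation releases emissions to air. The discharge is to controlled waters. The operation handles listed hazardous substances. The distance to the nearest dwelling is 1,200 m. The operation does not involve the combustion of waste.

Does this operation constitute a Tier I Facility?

article 5 — Reportable Facility: [the operation involves the combustion of waste? no] OR [the operation releases no emissions to air? no] → not satisfied.
article 11 — Qualifying Discharge: [the operator holds a certified management system? yes] OR [Reportable Facility (article 5)? no] → satisfied.
article 12 — Recognised Installation: [the site is not within a groundwater protection zone? yes] OR [Qualifying Discharge (article 11)? yes] → satisfied.
article 8 — Critical Installation: [the operation involves the combustion of waste? no] AND [the operation handles listed hazardous substances? yes] → not satisfied.
article 7 — Scheduled Process: the operation is carried on at a single site? no; the operation releases emissions to air? yes; the discharge is to controlled waters? yes — 2 of 3 hold (need ≥2) → satisfied.
article 2 — Designated Discharge: [Critical Installation (article 8)? no] AND [the operator is a public body? no] AND [Scheduled Process (article 7)? yes] → not satisfied.
article 1 — Exempt Process: the discharge is not to controlled waters? no; the operation handles listed hazardous substances? yes; the operator is a public body? no — 1 of 3 hold (need ≥2) → not satisfied.
article 14 — Essential Discharge: [Exempt Process (article 1)? no] AND [distance to the nearest dwelling: 1,200 m ≤ 1,450 m? yes] → not satisfied.
article 10 — Essential Installation: [Designated Discharge (article 2)? no] OR [Essential Discharge (article 14)? no] → not satisfied.
article 6 — Accredited Operation: [the operation releases emissions to air? yes] OR [the operator is a public body? no] → satisfied.
article 15 — Class-R Facility: [the discharge is not to controlled waters? no] OR [best available techniques are applied? no] → not satisfied.
article 9 — Class-H Facility: [not an Accredited Operation (article 6)? no] OR [Class-R Facility (article 15)? no] → not satisfied.
article 4 — Tier I Facility: [Recognised Installation (article 12)? yes] AND [not an Essential Installation (article 10)? yes] AND [not a Class-H Facility (article 9)? yes] → satisfied.

Yes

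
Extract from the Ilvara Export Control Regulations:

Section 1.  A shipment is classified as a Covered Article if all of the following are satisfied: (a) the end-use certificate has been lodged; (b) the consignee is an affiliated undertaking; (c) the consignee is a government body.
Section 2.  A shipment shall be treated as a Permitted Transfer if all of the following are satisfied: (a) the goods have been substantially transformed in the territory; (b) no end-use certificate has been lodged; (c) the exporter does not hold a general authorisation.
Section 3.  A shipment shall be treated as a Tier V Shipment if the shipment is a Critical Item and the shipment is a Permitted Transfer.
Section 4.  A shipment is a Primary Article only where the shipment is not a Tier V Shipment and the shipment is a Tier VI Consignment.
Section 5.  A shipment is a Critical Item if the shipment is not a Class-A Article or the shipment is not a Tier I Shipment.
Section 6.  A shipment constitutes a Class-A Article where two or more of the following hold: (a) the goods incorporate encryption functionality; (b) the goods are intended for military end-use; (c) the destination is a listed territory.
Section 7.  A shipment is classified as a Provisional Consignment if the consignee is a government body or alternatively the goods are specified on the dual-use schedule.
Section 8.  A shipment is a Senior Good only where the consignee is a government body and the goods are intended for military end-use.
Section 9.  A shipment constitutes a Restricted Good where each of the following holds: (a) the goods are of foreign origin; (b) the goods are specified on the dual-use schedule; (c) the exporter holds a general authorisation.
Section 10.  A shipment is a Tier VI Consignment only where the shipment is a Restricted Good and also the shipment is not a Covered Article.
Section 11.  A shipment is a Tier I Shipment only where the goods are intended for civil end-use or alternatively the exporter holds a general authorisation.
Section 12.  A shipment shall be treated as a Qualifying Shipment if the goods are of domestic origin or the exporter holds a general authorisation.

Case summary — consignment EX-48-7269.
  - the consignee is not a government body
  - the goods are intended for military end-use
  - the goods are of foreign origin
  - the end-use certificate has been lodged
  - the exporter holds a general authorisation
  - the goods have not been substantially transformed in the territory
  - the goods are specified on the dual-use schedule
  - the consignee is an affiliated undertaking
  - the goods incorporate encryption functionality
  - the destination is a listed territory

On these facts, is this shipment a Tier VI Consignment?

section 9 — Restricted Good: [the goods are of foreign origin? yes] AND [the goods are specified on the dual-use schedule? yes] AND [the exporter holds a general authorisation? yes] → satisfied.
section 1 — Covered Article: [the end-use certificate has been lodged? yes] AND [the consignee is an affiliated undertaking? yes] AND [the consignee is a government body? no] → not satisfied.
section 10 — Tier VI Consignment: [Restricted Good (section 9)? yes] AND [not a Covered Article (section 1)? yes] → satisfied.

Yes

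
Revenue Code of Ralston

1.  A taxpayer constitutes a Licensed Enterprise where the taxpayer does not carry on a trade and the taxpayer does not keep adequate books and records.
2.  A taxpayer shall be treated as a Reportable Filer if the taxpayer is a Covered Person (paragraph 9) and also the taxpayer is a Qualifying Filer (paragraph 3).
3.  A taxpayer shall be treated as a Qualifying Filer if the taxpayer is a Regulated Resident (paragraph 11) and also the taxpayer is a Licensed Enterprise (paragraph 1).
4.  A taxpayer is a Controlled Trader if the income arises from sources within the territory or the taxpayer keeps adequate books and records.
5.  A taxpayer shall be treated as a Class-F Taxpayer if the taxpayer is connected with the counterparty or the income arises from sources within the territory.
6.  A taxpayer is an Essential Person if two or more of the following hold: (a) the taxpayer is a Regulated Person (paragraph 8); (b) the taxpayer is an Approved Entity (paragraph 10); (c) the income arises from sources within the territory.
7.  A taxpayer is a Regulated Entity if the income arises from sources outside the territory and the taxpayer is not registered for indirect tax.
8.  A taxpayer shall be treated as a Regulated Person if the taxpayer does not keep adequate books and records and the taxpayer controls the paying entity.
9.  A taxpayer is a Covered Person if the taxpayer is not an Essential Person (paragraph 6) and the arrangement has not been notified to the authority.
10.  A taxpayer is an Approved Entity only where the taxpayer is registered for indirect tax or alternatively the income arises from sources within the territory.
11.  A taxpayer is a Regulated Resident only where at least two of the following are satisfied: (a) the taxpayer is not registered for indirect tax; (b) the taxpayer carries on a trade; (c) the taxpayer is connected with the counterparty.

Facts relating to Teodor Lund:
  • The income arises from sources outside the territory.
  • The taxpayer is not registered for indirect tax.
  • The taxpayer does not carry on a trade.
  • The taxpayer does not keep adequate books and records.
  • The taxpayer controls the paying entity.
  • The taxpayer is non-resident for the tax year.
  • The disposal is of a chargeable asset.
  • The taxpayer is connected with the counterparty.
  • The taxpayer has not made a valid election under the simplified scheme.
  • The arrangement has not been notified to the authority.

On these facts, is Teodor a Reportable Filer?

Under paragraph 8: the taxpayer does not keep adequate books and records? yes; and the taxpayer controls the paying entity? yes. So the taxpayer is a Regulated Person.
Under paragraph 10: the taxpayer is registered for indirect tax? no; or the income arises from sources within the territory? no. So the taxpayer is not an Approved Entity.
Under paragraph 6: Regulated Person (paragraph 8)? yes; Approved Entity (paragraph 10)? no; the income arises from sources within the territory? no — 1 of 3 hold (need ≥2) → not satisfied.
Under paragraph 9: not an Essential Person (paragraph 6)? yes; and the arrangement has not been notified to the authority? yes. So the taxpayer is a Covered Person.
Under paragraph 11: the taxpayer is not registered for indirect tax? yes; the taxpayer carries on a trade? no; the taxpayer is connected with the counterparty? yes — 2 of 3 hold (need ≥2) → satisfied.
Under paragraph 1: the taxpayer does not carry on a trade? yes; and the taxpayer does not keep adequate books and records? yes. So the taxpayer is a Licensed Enterprise.
Under paragraph 3: Regulated Resident (paragraph 11)? yes; and Licensed Enterprise (paragraph 1)? yes. So the taxpayer is a Qualifying Filer.
Under paragraph 2: Covered Person (paragraph 9)? yes; and Qualifying Filer (paragraph 3)? yes. So the taxpayer is a Reportable Filer.

Yes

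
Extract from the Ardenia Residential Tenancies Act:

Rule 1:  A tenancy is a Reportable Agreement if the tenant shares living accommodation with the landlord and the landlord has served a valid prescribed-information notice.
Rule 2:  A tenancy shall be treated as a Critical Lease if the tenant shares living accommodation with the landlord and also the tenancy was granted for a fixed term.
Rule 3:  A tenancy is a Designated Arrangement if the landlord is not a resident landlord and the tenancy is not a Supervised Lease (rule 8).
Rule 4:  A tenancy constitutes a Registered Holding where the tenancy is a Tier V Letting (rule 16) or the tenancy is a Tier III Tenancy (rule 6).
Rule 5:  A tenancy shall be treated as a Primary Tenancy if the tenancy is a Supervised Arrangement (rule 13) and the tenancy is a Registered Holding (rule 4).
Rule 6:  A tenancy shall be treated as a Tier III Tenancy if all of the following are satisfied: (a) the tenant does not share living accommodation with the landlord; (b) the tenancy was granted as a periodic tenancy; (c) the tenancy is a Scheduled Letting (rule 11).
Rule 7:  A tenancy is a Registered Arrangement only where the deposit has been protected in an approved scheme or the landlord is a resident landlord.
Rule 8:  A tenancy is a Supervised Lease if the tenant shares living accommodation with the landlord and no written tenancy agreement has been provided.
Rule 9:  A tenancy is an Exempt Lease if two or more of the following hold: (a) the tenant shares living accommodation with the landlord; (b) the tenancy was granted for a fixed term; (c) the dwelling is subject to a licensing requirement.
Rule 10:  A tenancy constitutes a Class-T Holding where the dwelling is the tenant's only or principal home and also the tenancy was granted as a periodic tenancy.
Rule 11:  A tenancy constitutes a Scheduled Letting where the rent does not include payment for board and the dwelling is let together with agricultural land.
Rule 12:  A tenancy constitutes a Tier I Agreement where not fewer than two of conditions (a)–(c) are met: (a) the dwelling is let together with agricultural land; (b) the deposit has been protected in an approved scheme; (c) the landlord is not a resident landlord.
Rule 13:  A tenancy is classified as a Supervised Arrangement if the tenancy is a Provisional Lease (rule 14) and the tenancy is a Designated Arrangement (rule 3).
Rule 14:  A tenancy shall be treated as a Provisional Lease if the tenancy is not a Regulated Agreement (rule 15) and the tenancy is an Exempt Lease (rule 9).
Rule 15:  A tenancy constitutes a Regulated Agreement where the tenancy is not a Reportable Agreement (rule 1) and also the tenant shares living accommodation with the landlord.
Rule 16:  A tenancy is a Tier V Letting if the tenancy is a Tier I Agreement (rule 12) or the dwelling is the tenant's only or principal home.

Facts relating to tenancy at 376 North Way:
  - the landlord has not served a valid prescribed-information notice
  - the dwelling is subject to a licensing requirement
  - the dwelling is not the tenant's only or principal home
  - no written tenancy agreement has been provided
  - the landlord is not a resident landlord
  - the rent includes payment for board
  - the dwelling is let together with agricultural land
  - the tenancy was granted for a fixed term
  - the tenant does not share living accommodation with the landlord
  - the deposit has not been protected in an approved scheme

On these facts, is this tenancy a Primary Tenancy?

Yes

rule 1 — Reportable Agreement: [the tenant shares living accommodation with the landlord? no] AND [the landlord has served a valid prescribed-information notice? no] → not satisfied.
rule 15 — Regulated Agreement: [not a Reportable Agreement (rule 1)? yes] AND [the tenant shares living accommodation with the landlord? no] → not satisfied.
rule 9 — Exempt Lease: the tenant shares living accommodation with the landlord? no; the tenancy was granted for a fixed term? yes; the dwelling is subject to a licensing requirement? yes — 2 of 3 hold (need ≥2) → satisfied.
rule 14 — Provisional Lease: [not a Regulated Agreement (rule 15)? yes] AND [Exempt Lease (rule 9)? yes] → satisfied.
rule 8 — Supervised Lease: [the tenant shares living accommodation with the landlord? no] AND [no written tenancy agreement has been provided? yes] → not satisfied.
rule 3 — Designated Arrangement: [the landlord is not a resident landlord? yes] AND [not a Supervised Lease (rule 8)? yes] → satisfied.
rule 13 — Supervised Arrangement: [Provisional Lease (rule 14)? yes] AND [Designated Arrangement (rule 3)? yes] → satisfied.
rule 12 — Tier I Agreement: the dwelling is let together with agricultural land? yes; the deposit has been protected in an approved scheme? no; the landlord is not a resident landlord? yes — 2 of 3 hold (need ≥2) → satisfied.
rule 16 — Tier V Letting: [Tier I Agreement (rule 12)? yes] OR [the dwelling is the tenant's only or principal home? no] → satisfied.
rule 11 — Scheduled Letting: [the rent does not include payment for board? no] AND [the dwelling is let together with agricultural land? yes] → not satisfied.
rule 6 — Tier III Tenancy: [the tenant does not share living accommodation with the landlord? yes] AND [the tenancy was granted as a periodic tenancy? no] AND [Scheduled Letting (rule 11)? no] → not satisfied.
rule 4 — Registered Holding: [Tier V Letting (rule 16)? yes] OR [Tier III Tenancy (rule 6)? no] → satisfied.
rule 5 — Primary Tenancy: [Supervised Arrangement (rule 13)? yes] AND [Registered Holding (rule 4)? yes] → satisfied.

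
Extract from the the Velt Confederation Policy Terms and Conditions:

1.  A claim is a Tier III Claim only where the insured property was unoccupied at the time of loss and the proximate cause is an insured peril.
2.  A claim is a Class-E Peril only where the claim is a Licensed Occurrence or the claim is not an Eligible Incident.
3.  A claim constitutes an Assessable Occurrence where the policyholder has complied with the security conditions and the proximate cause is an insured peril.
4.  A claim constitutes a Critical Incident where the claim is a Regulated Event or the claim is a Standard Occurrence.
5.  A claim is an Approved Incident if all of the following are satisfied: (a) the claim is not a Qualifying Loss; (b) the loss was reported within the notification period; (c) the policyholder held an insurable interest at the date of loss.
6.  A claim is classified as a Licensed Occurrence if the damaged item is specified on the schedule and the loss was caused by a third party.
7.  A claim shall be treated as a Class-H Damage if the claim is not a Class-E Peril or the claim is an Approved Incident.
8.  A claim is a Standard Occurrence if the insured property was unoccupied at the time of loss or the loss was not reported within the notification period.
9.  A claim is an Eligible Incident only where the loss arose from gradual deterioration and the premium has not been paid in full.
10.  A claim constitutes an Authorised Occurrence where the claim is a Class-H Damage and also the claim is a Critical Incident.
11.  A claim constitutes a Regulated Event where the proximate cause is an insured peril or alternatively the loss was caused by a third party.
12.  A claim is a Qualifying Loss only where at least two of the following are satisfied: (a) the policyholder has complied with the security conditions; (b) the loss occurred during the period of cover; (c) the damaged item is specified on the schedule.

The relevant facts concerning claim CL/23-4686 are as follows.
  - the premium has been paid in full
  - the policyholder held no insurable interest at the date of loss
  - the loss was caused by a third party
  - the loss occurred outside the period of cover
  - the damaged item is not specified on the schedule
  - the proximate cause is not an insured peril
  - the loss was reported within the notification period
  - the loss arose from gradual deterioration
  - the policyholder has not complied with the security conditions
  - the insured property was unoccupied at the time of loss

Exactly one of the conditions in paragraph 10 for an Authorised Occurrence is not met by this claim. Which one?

Class-H Damage

paragraph 6 — Licensed Occurrence: [the damaged item is specified on the schedule? no] AND [the loss was caused by a third party? yes] → not satisfied.
paragraph 9 — Eligible Incident: [the loss arose from gradual deterioration? yes] AND [the premium has not been paid in full? no] → not satisfied.
paragraph 2 — Class-E Peril: [Licensed Occurrence (paragraph 6)? no] OR [not an Eligible Incident (paragraph 9)? yes] → satisfied.
paragraph 12 — Qualifying Loss: the policyholder has complied with the security conditions? no; the loss occurred during the period of cover? no; the damaged item is specified on the schedule? no — 0 of 3 hold (need ≥2) → not satisfied.
paragraph 5 — Approved Incident: [not a Qualifying Loss (paragraph 12)? yes] AND [the loss was reported within the notification period? yes] AND [the policyholder held an insurable interest at the date of loss? no] → not satisfied.
paragraph 7 — Class-H Damage: [not a Class-E Peril (paragraph 2)? no] OR [Approved Incident (paragraph 5)? no] → not satisfied.
paragraph 11 — Regulated Event: [the proximate cause is an insured peril? no] OR [the loss was caused by a third party? yes] → satisfied.
paragraph 8 — Standard Occurrence: [the insured property was unoccupied at the time of loss? yes] OR [the loss was not reported within the notification period? no] → satisfied.
paragraph 4 — Critical Incident: [Regulated Event (paragraph 11)? yes] OR [Standard Occurrence (paragraph 8)? yes] → satisfied.
paragraph 10 — Authorised Occurrence: [Class-H Damage (paragraph 7)? no] AND [Critical Incident (paragraph 4)? yes] → not satisfied.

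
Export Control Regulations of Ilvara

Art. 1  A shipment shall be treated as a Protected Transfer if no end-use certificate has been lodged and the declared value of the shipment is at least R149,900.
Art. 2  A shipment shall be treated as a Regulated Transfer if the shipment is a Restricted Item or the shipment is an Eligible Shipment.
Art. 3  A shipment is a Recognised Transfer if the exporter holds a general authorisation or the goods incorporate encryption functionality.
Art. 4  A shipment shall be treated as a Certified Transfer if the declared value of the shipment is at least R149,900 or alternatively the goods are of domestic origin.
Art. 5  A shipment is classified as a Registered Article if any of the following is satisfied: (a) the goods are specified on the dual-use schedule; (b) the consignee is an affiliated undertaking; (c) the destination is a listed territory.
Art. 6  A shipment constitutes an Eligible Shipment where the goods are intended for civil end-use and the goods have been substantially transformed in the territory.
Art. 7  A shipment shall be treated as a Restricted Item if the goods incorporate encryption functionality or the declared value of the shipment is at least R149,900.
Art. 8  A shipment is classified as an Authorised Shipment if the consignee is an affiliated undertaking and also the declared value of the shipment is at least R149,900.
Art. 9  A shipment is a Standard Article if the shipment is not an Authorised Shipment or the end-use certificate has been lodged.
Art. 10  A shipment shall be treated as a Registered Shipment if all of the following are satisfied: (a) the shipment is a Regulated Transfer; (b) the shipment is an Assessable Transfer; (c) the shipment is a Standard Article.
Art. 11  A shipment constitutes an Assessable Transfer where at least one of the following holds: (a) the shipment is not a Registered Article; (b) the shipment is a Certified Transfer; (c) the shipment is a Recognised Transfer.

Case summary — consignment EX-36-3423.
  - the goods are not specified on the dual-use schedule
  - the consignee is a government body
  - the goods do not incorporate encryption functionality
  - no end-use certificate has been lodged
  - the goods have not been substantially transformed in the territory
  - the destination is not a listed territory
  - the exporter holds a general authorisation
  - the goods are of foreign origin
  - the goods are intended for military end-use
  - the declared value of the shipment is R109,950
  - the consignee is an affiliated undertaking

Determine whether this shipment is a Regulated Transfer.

article 7 — Restricted Item: [the goods incorporate encryption functionality? no] OR [declared value of the shipment: R109,950 ≥ R149,900? no] → not satisfied.
article 6 — Eligible Shipment: [the goods are intended for civil end-use? no] AND [the goods have been substantially transformed in the territory? no] → not satisfied.
article 2 — Regulated Transfer: [Restricted Item (article 7)? no] OR [Eligible Shipment (article 6)? no] → not satisfied.

No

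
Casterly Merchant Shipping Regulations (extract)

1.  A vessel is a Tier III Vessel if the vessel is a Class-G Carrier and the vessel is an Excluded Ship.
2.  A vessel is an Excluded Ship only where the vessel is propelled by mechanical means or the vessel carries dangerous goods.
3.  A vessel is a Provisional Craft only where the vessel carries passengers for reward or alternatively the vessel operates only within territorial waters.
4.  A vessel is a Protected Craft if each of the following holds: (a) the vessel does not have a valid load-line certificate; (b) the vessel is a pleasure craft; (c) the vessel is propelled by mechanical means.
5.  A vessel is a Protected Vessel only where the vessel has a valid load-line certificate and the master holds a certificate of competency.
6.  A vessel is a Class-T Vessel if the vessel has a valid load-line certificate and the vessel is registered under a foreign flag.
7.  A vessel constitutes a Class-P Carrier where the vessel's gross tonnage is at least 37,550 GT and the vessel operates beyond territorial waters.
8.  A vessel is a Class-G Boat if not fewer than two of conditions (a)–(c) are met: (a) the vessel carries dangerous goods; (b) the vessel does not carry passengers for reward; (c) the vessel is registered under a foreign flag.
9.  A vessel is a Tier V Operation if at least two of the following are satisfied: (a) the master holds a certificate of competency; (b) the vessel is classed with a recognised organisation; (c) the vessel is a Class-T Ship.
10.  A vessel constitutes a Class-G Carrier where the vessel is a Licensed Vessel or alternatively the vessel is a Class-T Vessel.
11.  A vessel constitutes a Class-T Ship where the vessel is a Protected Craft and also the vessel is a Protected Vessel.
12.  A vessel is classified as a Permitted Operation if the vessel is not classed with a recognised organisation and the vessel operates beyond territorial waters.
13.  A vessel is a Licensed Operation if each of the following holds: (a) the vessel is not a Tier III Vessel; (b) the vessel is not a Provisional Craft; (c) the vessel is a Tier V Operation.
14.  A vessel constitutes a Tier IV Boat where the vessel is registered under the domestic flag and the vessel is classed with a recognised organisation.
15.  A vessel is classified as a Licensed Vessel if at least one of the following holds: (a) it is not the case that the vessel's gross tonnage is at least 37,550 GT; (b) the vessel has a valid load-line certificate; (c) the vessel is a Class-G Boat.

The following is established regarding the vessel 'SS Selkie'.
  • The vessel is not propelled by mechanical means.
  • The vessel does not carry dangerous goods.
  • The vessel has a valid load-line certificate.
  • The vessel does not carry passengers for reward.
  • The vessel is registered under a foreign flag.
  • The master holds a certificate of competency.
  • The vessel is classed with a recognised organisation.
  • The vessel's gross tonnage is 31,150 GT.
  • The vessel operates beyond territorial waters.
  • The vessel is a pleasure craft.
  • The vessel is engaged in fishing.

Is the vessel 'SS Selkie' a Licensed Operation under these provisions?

Yes

paragraph 8 — Class-G Boat: the vessel carries dangerous goods? no; the vessel does not carry passengers for reward? yes; the vessel is registered under a foreign flag? yes — 2 of 3 hold (need ≥2) → satisfied.
paragraph 15 — Licensed Vessel: [vessel's gross tonnage: 31,150 GT ≥ 37,550 GT? no, so negated condition yes] OR [the vessel has a valid load-line certificate? yes] OR [Class-G Boat (paragraph 8)? yes] → satisfied.
paragraph 6 — Class-T Vessel: [the vessel has a valid load-line certificate? yes] AND [the vessel is registered under a foreign flag? yes] → satisfied.
paragraph 10 — Class-G Carrier: [Licensed Vessel (paragraph 15)? yes] OR [Class-T Vessel (paragraph 6)? yes] → satisfied.
paragraph 2 — Excluded Ship: [the vessel is propelled by mechanical means? no] OR [the vessel carries dangerous goods? no] → not satisfied.
paragraph 1 — Tier III Vessel: [Class-G Carrier (paragraph 10)? yes] AND [Excluded Ship (paragraph 2)? no] → not satisfied.
paragraph 3 — Provisional Craft: [the vessel carries passengers for reward? no] OR [the vessel operates only within territorial waters? no] → not satisfied.
paragraph 4 — Protected Craft: [the vessel does not have a valid load-line certificate? no] AND [the vessel is a pleasure craft? yes] AND [the vessel is propelled by mechanical means? no] → not satisfied.
paragraph 5 — Protected Vessel: [the vessel has a valid load-line certificate? yes] AND [the master holds a certificate of competency? yes] → satisfied.
paragraph 11 — Class-T Ship: [Protected Craft (paragraph 4)? no] AND [Protected Vessel (paragraph 5)? yes] → not satisfied.
paragraph 9 — Tier V Operation: the master holds a certificate of competency? yes; the vessel is classed with a recognised organisation? yes; Class-T Ship (paragraph 11)? no — 2 of 3 hold (need ≥2) → satisfied.
paragraph 13 — Licensed Operation: [not a Tier III Vessel (paragraph 1)? yes] AND [not a Provisional Craft (paragraph 3)? yes] AND [Tier V Operation (paragraph 9)? yes] → satisfied.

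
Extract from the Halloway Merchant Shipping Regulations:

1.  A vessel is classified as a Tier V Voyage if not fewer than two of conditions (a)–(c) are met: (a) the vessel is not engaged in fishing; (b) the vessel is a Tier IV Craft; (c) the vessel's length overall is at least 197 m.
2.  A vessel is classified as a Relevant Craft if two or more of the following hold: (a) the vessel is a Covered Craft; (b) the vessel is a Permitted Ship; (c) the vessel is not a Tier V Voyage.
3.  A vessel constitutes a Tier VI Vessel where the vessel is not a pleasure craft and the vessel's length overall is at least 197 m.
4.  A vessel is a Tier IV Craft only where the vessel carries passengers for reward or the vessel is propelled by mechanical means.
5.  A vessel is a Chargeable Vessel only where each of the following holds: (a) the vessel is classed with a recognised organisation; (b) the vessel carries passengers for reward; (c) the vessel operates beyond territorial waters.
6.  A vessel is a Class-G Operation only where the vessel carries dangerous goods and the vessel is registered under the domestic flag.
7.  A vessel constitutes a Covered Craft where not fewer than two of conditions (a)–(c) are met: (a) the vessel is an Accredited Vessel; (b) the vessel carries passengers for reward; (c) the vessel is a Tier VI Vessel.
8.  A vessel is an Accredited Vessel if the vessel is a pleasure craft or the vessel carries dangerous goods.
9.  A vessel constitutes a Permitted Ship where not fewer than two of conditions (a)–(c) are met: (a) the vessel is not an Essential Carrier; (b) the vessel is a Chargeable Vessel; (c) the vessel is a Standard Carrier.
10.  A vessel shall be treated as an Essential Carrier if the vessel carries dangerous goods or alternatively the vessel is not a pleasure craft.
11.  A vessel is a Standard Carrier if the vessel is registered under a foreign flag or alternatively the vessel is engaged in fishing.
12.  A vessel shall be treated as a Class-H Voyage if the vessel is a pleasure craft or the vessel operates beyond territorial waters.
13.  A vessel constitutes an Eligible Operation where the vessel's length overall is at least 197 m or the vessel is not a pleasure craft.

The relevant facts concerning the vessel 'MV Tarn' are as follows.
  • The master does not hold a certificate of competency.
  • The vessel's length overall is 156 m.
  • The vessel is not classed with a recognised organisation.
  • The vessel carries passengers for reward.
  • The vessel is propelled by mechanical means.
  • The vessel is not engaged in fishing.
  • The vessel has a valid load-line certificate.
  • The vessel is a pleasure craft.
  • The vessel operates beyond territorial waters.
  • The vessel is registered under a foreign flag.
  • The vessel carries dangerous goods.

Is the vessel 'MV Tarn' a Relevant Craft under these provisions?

paragraph 8 — Accredited Vessel: [the vessel is a pleasure craft? yes] OR [the vessel carries dangerous goods? yes] → satisfied.
paragraph 3 — Tier VI Vessel: [the vessel is not a pleasure craft? no] AND [vessel's length overall: 156 m ≥ 197 m? no] → not satisfied.
paragraph 7 — Covered Craft: Accredited Vessel (paragraph 8)? yes; the vessel carries passengers for reward? yes; Tier VI Vessel (paragraph 3)? no — 2 of 3 hold (need ≥2) → satisfied.
paragraph 10 — Essential Carrier: [the vessel carries dangerous goods? yes] OR [the vessel is not a pleasure craft? no] → satisfied.
paragraph 5 — Chargeable Vessel: [the vessel is classed with a recognised organisation? no] AND [the vessel carries passengers for reward? yes] AND [the vessel operates beyond territorial waters? yes] → not satisfied.
paragraph 11 — Standard Carrier: [the vessel is registered under a foreign flag? yes] OR [the vessel is engaged in fishing? no] → satisfied.
paragraph 9 — Permitted Ship: not an Essential Carrier (paragraph 10)? no; Chargeable Vessel (paragraph 5)? no; Standard Carrier (paragraph 11)? yes — 1 of 3 hold (need ≥2) → not satisfied.
paragraph 4 — Tier IV Craft: [the vessel carries passengers for reward? yes] OR [the vessel is propelled by mechanical means? yes] → satisfied.
paragraph 1 — Tier V Voyage: the vessel is not engaged in fishing? yes; Tier IV Craft (paragraph 4)? yes; vessel's length overall: 156 m ≥ 197 m? no — 2 of 3 hold (need ≥2) → satisfied.
paragraph 2 — Relevant Craft: Covered Craft (paragraph 7)? yes; Permitted Ship (paragraph 9)? no; not a Tier V Voyage (paragraph 1)? no — 1 of 3 hold (need ≥2) → not satisfied.

No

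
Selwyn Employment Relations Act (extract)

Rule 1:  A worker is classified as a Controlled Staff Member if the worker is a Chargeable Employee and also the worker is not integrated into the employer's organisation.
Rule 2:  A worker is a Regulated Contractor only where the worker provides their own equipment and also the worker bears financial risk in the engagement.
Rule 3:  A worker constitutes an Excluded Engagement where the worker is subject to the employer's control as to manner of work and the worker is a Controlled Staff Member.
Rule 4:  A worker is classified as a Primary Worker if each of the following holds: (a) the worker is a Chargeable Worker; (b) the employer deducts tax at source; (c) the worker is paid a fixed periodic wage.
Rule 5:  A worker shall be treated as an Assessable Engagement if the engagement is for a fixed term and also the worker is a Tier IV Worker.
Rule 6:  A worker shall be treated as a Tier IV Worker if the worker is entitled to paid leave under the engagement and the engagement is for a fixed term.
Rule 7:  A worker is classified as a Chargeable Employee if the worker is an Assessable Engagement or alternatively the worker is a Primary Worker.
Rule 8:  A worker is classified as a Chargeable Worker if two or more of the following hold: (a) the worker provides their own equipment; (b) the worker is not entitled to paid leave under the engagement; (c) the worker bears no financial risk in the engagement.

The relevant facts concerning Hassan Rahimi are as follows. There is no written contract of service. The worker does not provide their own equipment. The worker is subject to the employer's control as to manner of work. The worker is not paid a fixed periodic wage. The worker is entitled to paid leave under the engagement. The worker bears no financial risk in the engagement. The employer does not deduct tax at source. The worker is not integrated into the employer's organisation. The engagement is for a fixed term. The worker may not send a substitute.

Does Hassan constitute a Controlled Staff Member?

Under rule 6: the worker is entitled to paid leave under the engagement? yes; and the engagement is for a fixed term? yes. So the worker is a Tier IV Worker.
Under rule 5: the engagement is for a fixed term? yes; and Tier IV Worker (rule 6)? yes. So the worker is an Assessable Engagement.
Under rule 8: the worker provides their own equipment? no; the worker is not entitled to paid leave under the engagement? no; the worker bears no financial risk in the engagement? yes — 1 of 3 hold (need ≥2) → not satisfied.
Under rule 4: Chargeable Worker (rule 8)? no; and the employer deducts tax at source? no; and the worker is paid a fixed periodic wage? no. So the worker is not a Primary Worker.
Under rule 7: Assessable Engagement (rule 5)? yes; or Primary Worker (rule 4)? no. So the worker is a Chargeable Employee.
Under rule 1: Chargeable Employee (rule 7)? yes; and the worker is not integrated into the employer's organisation? yes. So the worker is a Controlled Staff Member.

Yes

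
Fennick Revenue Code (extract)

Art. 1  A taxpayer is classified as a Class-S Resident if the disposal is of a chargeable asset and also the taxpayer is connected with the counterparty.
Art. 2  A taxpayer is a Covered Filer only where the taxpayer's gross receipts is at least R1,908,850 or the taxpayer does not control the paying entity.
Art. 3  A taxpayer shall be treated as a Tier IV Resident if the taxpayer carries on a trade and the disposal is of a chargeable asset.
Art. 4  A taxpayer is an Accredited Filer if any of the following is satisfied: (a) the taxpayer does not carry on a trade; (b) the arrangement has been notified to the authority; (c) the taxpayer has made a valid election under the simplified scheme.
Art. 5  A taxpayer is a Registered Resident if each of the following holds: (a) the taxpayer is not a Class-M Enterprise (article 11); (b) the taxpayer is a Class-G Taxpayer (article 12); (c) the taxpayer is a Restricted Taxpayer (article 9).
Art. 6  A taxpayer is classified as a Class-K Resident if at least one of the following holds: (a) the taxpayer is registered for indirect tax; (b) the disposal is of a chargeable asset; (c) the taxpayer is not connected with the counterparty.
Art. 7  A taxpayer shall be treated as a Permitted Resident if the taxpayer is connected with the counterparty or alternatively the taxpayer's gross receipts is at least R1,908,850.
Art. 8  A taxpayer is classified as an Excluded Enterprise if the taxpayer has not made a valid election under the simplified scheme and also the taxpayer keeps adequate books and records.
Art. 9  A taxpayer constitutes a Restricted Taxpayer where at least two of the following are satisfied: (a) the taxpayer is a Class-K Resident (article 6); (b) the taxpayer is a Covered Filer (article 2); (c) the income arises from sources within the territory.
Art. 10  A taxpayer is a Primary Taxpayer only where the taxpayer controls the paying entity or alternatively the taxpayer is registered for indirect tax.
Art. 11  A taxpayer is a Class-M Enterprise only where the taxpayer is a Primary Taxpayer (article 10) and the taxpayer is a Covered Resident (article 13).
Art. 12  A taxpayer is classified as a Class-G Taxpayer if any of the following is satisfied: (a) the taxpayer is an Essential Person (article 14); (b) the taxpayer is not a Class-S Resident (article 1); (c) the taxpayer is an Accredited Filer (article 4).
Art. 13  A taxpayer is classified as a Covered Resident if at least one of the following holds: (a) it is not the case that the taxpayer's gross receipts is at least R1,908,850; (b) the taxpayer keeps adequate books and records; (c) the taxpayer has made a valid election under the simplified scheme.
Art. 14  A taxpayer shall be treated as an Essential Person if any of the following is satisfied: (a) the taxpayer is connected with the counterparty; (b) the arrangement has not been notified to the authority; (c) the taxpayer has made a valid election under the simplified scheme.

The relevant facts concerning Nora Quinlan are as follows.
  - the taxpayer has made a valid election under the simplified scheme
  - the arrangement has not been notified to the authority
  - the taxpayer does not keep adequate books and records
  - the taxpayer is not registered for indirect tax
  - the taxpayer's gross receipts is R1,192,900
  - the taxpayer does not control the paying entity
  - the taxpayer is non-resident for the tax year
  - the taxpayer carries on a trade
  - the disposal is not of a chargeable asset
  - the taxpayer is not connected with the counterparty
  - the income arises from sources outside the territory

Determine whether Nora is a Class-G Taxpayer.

Yes

article 14 — Essential Person: [the taxpayer is connected with the counterparty? no] OR [the arrangement has not been notified to the authority? yes] OR [the taxpayer has made a valid election under the simplified scheme? yes] → satisfied.
article 1 — Class-S Resident: [the disposal is of a chargeable asset? no] AND [the taxpayer is connected with the counterparty? no] → not satisfied.
article 4 — Accredited Filer: [the taxpayer does not carry on a trade? no] OR [the arrangement has been notified to the authority? no] OR [the taxpayer has made a valid election under the simplified scheme? yes] → satisfied.
article 12 — Class-G Taxpayer: [Essential Person (article 14)? yes] OR [not a Class-S Resident (article 1)? yes] OR [Accredited Filer (article 4)? yes] → satisfied.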